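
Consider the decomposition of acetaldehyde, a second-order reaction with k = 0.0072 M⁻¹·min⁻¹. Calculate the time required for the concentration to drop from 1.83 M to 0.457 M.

228 min

Step 1: For second-order: t = (1/[CH₃CHO] - 1/[CH₃CHO]₀)/k
Step 2: t = (1/0.457 - 1/1.83)/0.0072
Step 3: t = (2.188 - 0.5464)/0.0072
Step 4: t = 1.642/0.0072 = 228 min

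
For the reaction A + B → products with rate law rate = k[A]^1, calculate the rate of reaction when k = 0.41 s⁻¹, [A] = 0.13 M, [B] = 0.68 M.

0.0533 M/s

Step 1: The rate law is rate = k[A]^1
Step 2: Note that the rate does not depend on [B] (zero order in B).
Step 3: rate = 0.41 × (0.13)^1 = 0.0533 M/s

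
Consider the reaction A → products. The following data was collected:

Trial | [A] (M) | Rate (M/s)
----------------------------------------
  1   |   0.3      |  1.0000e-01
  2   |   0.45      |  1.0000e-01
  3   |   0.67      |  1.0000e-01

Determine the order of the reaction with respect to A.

zeroth order (0)

Step 1: Compare trials - when concentration changes, rate stays constant.
Step 2: rate₂/rate₁ = 1.0000e-01/1.0000e-01 = 1
Step 3: [A]₂/[A]₁ = 0.45/0.3 = 1.5
Step 4: Since rate ratio ≈ (conc ratio)^0, the reaction is zeroth order.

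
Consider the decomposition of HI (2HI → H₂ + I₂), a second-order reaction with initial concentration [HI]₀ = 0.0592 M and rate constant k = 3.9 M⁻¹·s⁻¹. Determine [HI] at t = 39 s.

0.005917 M

Step 1: For a second-order reaction: 1/[HI] = 1/[HI]₀ + kt
Step 2: 1/[HI] = 1/0.0592 + 3.9 × 39
Step 3: 1/[HI] = 16.89 + 152.1 = 169
Step 4: [HI] = 1/169 = 0.005917 M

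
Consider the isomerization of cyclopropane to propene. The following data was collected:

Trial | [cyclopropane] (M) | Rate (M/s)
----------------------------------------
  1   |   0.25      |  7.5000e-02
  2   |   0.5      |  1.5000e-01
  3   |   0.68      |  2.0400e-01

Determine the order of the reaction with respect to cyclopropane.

first order (1)

Step 1: Compare trials to find order n where rate₂/rate₁ = ([cyclopropane]₂/[cyclopropane]₁)^n
Step 2: rate₂/rate₁ = 1.5000e-01/7.5000e-02 = 2
Step 3: [cyclopropane]₂/[cyclopropane]₁ = 0.5/0.25 = 2
Step 4: n = ln(2)/ln(2) = 1.00 ≈ 1
Step 5: The reaction is first order in cyclopropane.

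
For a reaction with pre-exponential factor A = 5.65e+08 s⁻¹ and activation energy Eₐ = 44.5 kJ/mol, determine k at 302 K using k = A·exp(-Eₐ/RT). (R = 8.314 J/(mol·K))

1.13e+01 s⁻¹

Step 1: Use the Arrhenius equation: k = A × exp(-Eₐ/RT)
Step 2: Convert Eₐ to J/mol: 44.5 kJ/mol = 44500 J/mol
Step 3: Calculate the exponent: -Eₐ/(RT) = -44500/(8.314 × 302) = -17.72324
Step 4: k = 5.65e+08 × exp(-17.72324)
Step 5: k = 5.65e+08 × 2.00861e-08 = 1.1349e+01 s⁻¹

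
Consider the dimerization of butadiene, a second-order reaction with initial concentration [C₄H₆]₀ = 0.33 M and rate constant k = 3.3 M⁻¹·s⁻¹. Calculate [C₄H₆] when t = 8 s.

0.03398 M

Step 1: For a second-order reaction: 1/[C₄H₆] = 1/[C₄H₆]₀ + kt
Step 2: 1/[C₄H₆] = 1/0.33 + 3.3 × 8
Step 3: 1/[C₄H₆] = 3.03 + 26.4 = 29.43
Step 4: [C₄H₆] = 1/29.43 = 0.03398 M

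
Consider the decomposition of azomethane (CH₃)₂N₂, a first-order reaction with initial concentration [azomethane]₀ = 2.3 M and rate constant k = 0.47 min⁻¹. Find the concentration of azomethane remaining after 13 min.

0.005107 M

Step 1: For a first-order reaction: [azomethane] = [azomethane]₀ × e^(-kt)
Step 2: [azomethane] = 2.3 × e^(-0.47 × 13)
Step 3: [azomethane] = 2.3 × e^(-6.11)
Step 4: [azomethane] = 2.3 × 0.00222055 = 0.005107 M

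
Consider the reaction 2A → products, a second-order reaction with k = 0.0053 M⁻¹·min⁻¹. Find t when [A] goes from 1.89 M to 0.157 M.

1102 min

Step 1: For second-order: t = (1/[A] - 1/[A]₀)/k
Step 2: t = (1/0.157 - 1/1.89)/0.0053
Step 3: t = (6.369 - 0.5291)/0.0053
Step 4: t = 5.84/0.0053 = 1102 min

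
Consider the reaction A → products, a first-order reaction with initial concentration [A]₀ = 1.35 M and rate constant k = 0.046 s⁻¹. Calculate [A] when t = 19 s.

0.5633 M

Step 1: For a first-order reaction: [A] = [A]₀ × e^(-kt)
Step 2: [A] = 1.35 × e^(-0.046 × 19)
Step 3: [A] = 1.35 × e^(-0.874)
Step 4: [A] = 1.35 × 0.417279 = 0.5633 M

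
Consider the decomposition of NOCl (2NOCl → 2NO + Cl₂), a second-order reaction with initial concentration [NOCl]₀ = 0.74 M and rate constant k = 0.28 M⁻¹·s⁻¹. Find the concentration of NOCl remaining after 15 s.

0.1801 M

Step 1: For a second-order reaction: 1/[NOCl] = 1/[NOCl]₀ + kt
Step 2: 1/[NOCl] = 1/0.74 + 0.28 × 15
Step 3: 1/[NOCl] = 1.351 + 4.2 = 5.551
Step 4: [NOCl] = 1/5.551 = 0.1801 M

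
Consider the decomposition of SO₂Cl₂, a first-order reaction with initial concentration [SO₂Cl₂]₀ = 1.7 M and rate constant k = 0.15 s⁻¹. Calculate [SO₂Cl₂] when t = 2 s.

1.259 M

Step 1: For a first-order reaction: [SO₂Cl₂] = [SO₂Cl₂]₀ × e^(-kt)
Step 2: [SO₂Cl₂] = 1.7 × e^(-0.15 × 2)
Step 3: [SO₂Cl₂] = 1.7 × e^(-0.3)
Step 4: [SO₂Cl₂] = 1.7 × 0.740818 = 1.259 M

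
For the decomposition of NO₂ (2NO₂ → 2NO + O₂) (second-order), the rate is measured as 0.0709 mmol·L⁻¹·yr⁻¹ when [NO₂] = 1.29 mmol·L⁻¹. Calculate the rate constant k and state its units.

0.04261 (mmol·L⁻¹)⁻¹·yr⁻¹

Step 1: rate = k[NO₂]^2, so k = rate / [NO₂]^2.
Step 2: k = 0.0709 / (1.29)^2 = 0.0709 / 1.664.
Step 3: k = 0.04261 (mmol·L⁻¹)⁻¹·yr⁻¹.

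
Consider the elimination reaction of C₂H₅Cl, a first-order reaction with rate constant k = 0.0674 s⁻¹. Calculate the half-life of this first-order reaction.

10.28 s

Step 1: For a first-order reaction, t₁/₂ = ln(2)/k
Step 2: t₁/₂ = ln(2)/0.0674
Step 3: t₁/₂ = 0.6931/0.0674 = 10.28 s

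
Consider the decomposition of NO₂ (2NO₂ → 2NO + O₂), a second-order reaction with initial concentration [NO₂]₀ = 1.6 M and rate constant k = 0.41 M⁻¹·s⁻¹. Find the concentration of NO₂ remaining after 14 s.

0.1571 M

Step 1: For a second-order reaction: 1/[NO₂] = 1/[NO₂]₀ + kt
Step 2: 1/[NO₂] = 1/1.6 + 0.41 × 14
Step 3: 1/[NO₂] = 0.625 + 5.74 = 6.365
Step 4: [NO₂] = 1/6.365 = 0.1571 M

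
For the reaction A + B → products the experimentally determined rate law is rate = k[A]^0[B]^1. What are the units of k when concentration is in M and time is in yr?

yr⁻¹

Step 1: Overall order = 0 + 1 = 1.
Step 2: rate has units M·yr⁻¹; [A]^0[B]^1 has units M^1.
Step 3: k = rate/([A]^0[B]^1), so units of k = M^(1-1)·yr⁻¹ = yr⁻¹.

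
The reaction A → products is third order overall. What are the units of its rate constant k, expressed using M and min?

M⁻²·min⁻¹

Step 1: For overall order n, rate = k × (concentration)^n.
Step 2: Rate has units M·min⁻¹; concentration term has units M^3.
Step 3: k = rate / (concentration)^n, so units of k = M^(1-3)·min⁻¹ = M⁻²·min⁻¹.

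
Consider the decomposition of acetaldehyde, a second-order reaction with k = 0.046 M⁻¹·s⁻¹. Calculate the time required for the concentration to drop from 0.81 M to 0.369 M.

32.08 s

Step 1: For second-order: t = (1/[CH₃CHO] - 1/[CH₃CHO]₀)/k
Step 2: t = (1/0.369 - 1/0.81)/0.046
Step 3: t = (2.71 - 1.235)/0.046
Step 4: t = 1.475/0.046 = 32.08 s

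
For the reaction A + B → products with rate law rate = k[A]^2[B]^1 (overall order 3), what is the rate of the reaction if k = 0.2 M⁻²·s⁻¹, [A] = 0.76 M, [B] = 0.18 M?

0.02079 M/s

Step 1: The rate law is rate = k[A]^2[B]^1, overall order = 2+1 = 3
Step 2: Substitute values: rate = 0.2 × (0.76)^2 × (0.18)^1
Step 3: rate = 0.2 × 0.5776 × 0.18 = 0.0207936 M/s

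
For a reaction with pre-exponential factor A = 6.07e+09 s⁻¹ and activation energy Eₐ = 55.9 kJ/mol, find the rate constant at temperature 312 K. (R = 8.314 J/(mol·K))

2.66e+00 s⁻¹

Step 1: Use the Arrhenius equation: k = A × exp(-Eₐ/RT)
Step 2: Convert Eₐ to J/mol: 55.9 kJ/mol = 55900 J/mol
Step 3: Calculate the exponent: -Eₐ/(RT) = -55900/(8.314 × 312) = -21.55000
Step 4: k = 6.07e+09 × exp(-21.55000)
Step 5: k = 6.07e+09 × 4.37476e-10 = 2.6555e+00 s⁻¹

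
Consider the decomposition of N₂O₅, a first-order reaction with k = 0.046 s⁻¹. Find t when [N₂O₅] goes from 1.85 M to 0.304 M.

39.26 s

Step 1: For first-order: t = ln([N₂O₅]₀/[N₂O₅])/k
Step 2: t = ln(1.85/0.304)/0.046
Step 3: t = ln(6.086)/0.046
Step 4: t = 1.806/0.046 = 39.26 s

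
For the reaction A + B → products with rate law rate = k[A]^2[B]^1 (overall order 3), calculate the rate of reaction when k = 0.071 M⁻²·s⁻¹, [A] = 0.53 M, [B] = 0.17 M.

0.00339 M/s

Step 1: The rate law is rate = k[A]^2[B]^1, overall order = 2+1 = 3
Step 2: Substitute values: rate = 0.071 × (0.53)^2 × (0.17)^1
Step 3: rate = 0.071 × 0.2809 × 0.17 = 0.00339046 M/s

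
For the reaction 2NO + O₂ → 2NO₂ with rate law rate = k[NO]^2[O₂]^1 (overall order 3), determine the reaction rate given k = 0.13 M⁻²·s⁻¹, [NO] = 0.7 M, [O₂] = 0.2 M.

0.01274 M/s

Step 1: The rate law is rate = k[NO]^2[O₂]^1, overall order = 2+1 = 3
Step 2: Substitute values: rate = 0.13 × (0.7)^2 × (0.2)^1
Step 3: rate = 0.13 × 0.49 × 0.2 = 0.01274 M/s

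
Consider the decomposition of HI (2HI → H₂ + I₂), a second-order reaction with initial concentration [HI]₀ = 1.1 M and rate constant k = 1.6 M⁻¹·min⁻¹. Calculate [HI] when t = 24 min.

0.02544 M

Step 1: For a second-order reaction: 1/[HI] = 1/[HI]₀ + kt
Step 2: 1/[HI] = 1/1.1 + 1.6 × 24
Step 3: 1/[HI] = 0.9091 + 38.4 = 39.31
Step 4: [HI] = 1/39.31 = 0.02544 M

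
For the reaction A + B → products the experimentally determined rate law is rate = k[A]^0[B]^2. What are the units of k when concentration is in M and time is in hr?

M⁻¹·hr⁻¹

Step 1: Overall order = 0 + 2 = 2.
Step 2: rate has units M·hr⁻¹; [A]^0[B]^2 has units M^2.
Step 3: k = rate/([A]^0[B]^2), so units of k = M^(1-2)·hr⁻¹ = M⁻¹·hr⁻¹.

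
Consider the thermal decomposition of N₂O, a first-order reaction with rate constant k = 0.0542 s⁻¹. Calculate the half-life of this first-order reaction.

12.79 s

Step 1: For a first-order reaction, t₁/₂ = ln(2)/k
Step 2: t₁/₂ = ln(2)/0.0542
Step 3: t₁/₂ = 0.6931/0.0542 = 12.79 s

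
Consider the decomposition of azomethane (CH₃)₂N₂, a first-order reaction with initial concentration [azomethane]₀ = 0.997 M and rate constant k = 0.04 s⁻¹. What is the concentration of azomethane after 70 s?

0.06063 M

Step 1: For a first-order reaction: [azomethane] = [azomethane]₀ × e^(-kt)
Step 2: [azomethane] = 0.997 × e^(-0.04 × 70)
Step 3: [azomethane] = 0.997 × e^(-2.8)
Step 4: [azomethane] = 0.997 × 0.0608101 = 0.06063 M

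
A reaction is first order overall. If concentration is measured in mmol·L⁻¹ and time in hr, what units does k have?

hr⁻¹

Step 1: For overall order n, rate = k × (concentration)^n.
Step 2: Rate has units mmol·L⁻¹·hr⁻¹; concentration term has units (mmol·L⁻¹)^1.
Step 3: k = rate / (concentration)^n, so units of k = (mmol·L⁻¹)^(1-1)·hr⁻¹ = hr⁻¹.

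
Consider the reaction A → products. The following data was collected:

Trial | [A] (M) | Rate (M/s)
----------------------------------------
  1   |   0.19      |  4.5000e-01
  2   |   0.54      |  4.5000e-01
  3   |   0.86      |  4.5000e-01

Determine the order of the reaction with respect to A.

zeroth order (0)

Step 1: Compare trials - when concentration changes, rate stays constant.
Step 2: rate₂/rate₁ = 4.5000e-01/4.5000e-01 = 1
Step 3: [A]₂/[A]₁ = 0.54/0.19 = 2.842
Step 4: Since rate ratio ≈ (conc ratio)^0, the reaction is zeroth order.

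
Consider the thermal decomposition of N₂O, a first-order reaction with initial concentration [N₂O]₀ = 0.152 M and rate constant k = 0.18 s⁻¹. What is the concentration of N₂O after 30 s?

0.0006865 M

Step 1: For a first-order reaction: [N₂O] = [N₂O]₀ × e^(-kt)
Step 2: [N₂O] = 0.152 × e^(-0.18 × 30)
Step 3: [N₂O] = 0.152 × e^(-5.4)
Step 4: [N₂O] = 0.152 × 0.00451658 = 0.0006865 M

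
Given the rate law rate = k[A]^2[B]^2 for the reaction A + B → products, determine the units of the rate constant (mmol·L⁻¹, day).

(mmol·L⁻¹)⁻³·day⁻¹

Step 1: Overall order = 2 + 2 = 4.
Step 2: rate has units mmol·L⁻¹·day⁻¹; [A]^2[B]^2 has units (mmol·L⁻¹)^4.
Step 3: k = rate/([A]^2[B]^2), so units of k = (mmol·L⁻¹)^(1-4)·day⁻¹ = (mmol·L⁻¹)⁻³·day⁻¹.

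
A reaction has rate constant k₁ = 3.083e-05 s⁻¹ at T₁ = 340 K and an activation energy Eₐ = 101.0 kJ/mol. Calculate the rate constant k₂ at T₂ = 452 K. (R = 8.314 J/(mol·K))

2.158e-01 s⁻¹

Step 1: Use the two-temperature Arrhenius form: ln(k₂/k₁) = -Eₐ/R × (1/T₂ - 1/T₁)
Step 2: Convert Eₐ to J/mol: 101.0 kJ/mol = 101000 J/mol
Step 3: 1/T₂ - 1/T₁ = 1/452 - 1/340 = -7.287871e-04 K⁻¹
Step 4: ln(k₂/k₁) = -101000/8.314 × -7.287871e-04 = 8.85344
Step 5: k₂ = k₁ × exp(8.85344) = 3.083e-05 × 6.99842e+03 = 2.158e-01 s⁻¹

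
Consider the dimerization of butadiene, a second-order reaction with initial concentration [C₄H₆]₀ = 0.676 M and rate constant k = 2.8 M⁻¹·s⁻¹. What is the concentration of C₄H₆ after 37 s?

0.009517 M

Step 1: For a second-order reaction: 1/[C₄H₆] = 1/[C₄H₆]₀ + kt
Step 2: 1/[C₄H₆] = 1/0.676 + 2.8 × 37
Step 3: 1/[C₄H₆] = 1.479 + 103.6 = 105.1
Step 4: [C₄H₆] = 1/105.1 = 0.009517 M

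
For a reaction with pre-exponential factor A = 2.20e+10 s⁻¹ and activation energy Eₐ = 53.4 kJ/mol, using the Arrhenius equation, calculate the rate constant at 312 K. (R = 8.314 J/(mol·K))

2.52e+01 s⁻¹

Step 1: Use the Arrhenius equation: k = A × exp(-Eₐ/RT)
Step 2: Convert Eₐ to J/mol: 53.4 kJ/mol = 53400 J/mol
Step 3: Calculate the exponent: -Eₐ/(RT) = -53400/(8.314 × 312) = -20.58622
Step 4: k = 2.20e+10 × exp(-20.58622)
Step 5: k = 2.20e+10 × 1.14688e-09 = 2.5231e+01 s⁻¹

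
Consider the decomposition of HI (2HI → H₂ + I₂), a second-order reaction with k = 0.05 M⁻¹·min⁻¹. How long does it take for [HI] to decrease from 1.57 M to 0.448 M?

31.9 min

Step 1: For second-order: t = (1/[HI] - 1/[HI]₀)/k
Step 2: t = (1/0.448 - 1/1.57)/0.05
Step 3: t = (2.232 - 0.6369)/0.05
Step 4: t = 1.595/0.05 = 31.9 min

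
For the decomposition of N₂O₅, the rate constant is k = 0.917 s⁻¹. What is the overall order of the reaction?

first order (1)

Step 1: The units of k for an nth-order reaction are (concentration)^(1-n)·(time)⁻¹.
Step 2: Here k has units s⁻¹, so the concentration exponent is 0.
Step 3: 1 - n = 0 ⇒ n = 1. The reaction is first order.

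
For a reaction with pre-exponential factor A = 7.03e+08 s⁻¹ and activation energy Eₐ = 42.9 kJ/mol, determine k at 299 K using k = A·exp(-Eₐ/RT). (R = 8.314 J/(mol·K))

2.25e+01 s⁻¹

Step 1: Use the Arrhenius equation: k = A × exp(-Eₐ/RT)
Step 2: Convert Eₐ to J/mol: 42.9 kJ/mol = 42900 J/mol
Step 3: Calculate the exponent: -Eₐ/(RT) = -42900/(8.314 × 299) = -17.25743
Step 4: k = 7.03e+08 × exp(-17.25743)
Step 5: k = 7.03e+08 × 3.20032e-08 = 2.2498e+01 s⁻¹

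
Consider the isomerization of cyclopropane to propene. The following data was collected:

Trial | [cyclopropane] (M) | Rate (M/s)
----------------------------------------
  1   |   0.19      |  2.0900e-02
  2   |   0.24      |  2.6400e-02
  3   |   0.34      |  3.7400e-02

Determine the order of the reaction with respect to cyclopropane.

first order (1)

Step 1: Compare trials to find order n where rate₂/rate₁ = ([cyclopropane]₂/[cyclopropane]₁)^n
Step 2: rate₂/rate₁ = 2.6400e-02/2.0900e-02 = 1.263
Step 3: [cyclopropane]₂/[cyclopropane]₁ = 0.24/0.19 = 1.263
Step 4: n = ln(1.263)/ln(1.263) = 1.00 ≈ 1
Step 5: The reaction is first order in cyclopropane.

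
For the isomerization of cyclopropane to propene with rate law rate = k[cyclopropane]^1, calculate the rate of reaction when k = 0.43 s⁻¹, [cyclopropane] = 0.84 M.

0.3612 M/s

Step 1: Identify the rate law: rate = k[cyclopropane]^1
Step 2: Substitute values: rate = 0.43 × (0.84)^1
Step 3: Calculate: rate = 0.43 × 0.84 = 0.3612 M/s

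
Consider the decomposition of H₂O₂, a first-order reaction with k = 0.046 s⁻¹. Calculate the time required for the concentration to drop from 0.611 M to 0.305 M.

15.1 s

Step 1: For first-order: t = ln([H₂O₂]₀/[H₂O₂])/k
Step 2: t = ln(0.611/0.305)/0.046
Step 3: t = ln(2.003)/0.046
Step 4: t = 0.6948/0.046 = 15.1 s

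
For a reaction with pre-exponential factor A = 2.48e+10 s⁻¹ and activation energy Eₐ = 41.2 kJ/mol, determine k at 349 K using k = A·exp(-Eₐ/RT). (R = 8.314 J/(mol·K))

1.69e+04 s⁻¹

Step 1: Use the Arrhenius equation: k = A × exp(-Eₐ/RT)
Step 2: Convert Eₐ to J/mol: 41.2 kJ/mol = 41200 J/mol
Step 3: Calculate the exponent: -Eₐ/(RT) = -41200/(8.314 × 349) = -14.19913
Step 4: k = 2.48e+10 × exp(-14.19913)
Step 5: k = 2.48e+10 × 6.81391e-07 = 1.6898e+04 s⁻¹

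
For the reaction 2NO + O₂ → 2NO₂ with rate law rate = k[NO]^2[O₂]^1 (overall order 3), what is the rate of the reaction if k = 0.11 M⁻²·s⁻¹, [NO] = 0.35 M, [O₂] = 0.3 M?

0.004042 M/s

Step 1: The rate law is rate = k[NO]^2[O₂]^1, overall order = 2+1 = 3
Step 2: Substitute values: rate = 0.11 × (0.35)^2 × (0.3)^1
Step 3: rate = 0.11 × 0.1225 × 0.3 = 0.0040425 M/s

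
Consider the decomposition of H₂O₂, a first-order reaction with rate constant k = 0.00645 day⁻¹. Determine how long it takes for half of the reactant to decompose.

107.5 day

Step 1: For a first-order reaction, t₁/₂ = ln(2)/k
Step 2: t₁/₂ = ln(2)/0.00645
Step 3: t₁/₂ = 0.6931/0.00645 = 107.5 day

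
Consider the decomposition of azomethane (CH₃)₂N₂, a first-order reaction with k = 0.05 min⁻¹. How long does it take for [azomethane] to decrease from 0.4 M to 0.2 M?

13.86 min

Step 1: For first-order: t = ln([azomethane]₀/[azomethane])/k
Step 2: t = ln(0.4/0.2)/0.05
Step 3: t = ln(2)/0.05
Step 4: t = 0.6931/0.05 = 13.86 min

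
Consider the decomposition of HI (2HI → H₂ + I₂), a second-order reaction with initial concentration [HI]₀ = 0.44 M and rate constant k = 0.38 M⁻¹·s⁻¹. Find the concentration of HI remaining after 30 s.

0.07314 M

Step 1: For a second-order reaction: 1/[HI] = 1/[HI]₀ + kt
Step 2: 1/[HI] = 1/0.44 + 0.38 × 30
Step 3: 1/[HI] = 2.273 + 11.4 = 13.67
Step 4: [HI] = 1/13.67 = 0.07314 M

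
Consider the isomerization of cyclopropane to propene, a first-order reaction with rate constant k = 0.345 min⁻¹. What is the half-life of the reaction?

2.009 min

Step 1: For a first-order reaction, t₁/₂ = ln(2)/k
Step 2: t₁/₂ = ln(2)/0.345
Step 3: t₁/₂ = 0.6931/0.345 = 2.009 min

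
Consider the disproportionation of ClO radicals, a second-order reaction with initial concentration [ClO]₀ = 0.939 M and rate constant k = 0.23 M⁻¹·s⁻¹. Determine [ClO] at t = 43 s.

0.09128 M

Step 1: For a second-order reaction: 1/[ClO] = 1/[ClO]₀ + kt
Step 2: 1/[ClO] = 1/0.939 + 0.23 × 43
Step 3: 1/[ClO] = 1.065 + 9.89 = 10.95
Step 4: [ClO] = 1/10.95 = 0.09128 M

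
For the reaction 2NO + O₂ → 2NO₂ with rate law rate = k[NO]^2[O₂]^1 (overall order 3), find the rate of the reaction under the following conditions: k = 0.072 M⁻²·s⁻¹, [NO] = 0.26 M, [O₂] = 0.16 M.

0.0007788 M/s

Step 1: The rate law is rate = k[NO]^2[O₂]^1, overall order = 2+1 = 3
Step 2: Substitute values: rate = 0.072 × (0.26)^2 × (0.16)^1
Step 3: rate = 0.072 × 0.0676 × 0.16 = 0.000778752 M/s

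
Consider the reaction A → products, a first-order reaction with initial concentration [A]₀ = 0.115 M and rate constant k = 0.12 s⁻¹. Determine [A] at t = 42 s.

0.0007445 M

Step 1: For a first-order reaction: [A] = [A]₀ × e^(-kt)
Step 2: [A] = 0.115 × e^(-0.12 × 42)
Step 3: [A] = 0.115 × e^(-5.04)
Step 4: [A] = 0.115 × 0.00647375 = 0.0007445 M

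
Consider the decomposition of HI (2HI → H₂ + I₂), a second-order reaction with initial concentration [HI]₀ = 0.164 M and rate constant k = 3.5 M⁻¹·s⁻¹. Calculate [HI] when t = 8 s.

0.02933 M

Step 1: For a second-order reaction: 1/[HI] = 1/[HI]₀ + kt
Step 2: 1/[HI] = 1/0.164 + 3.5 × 8
Step 3: 1/[HI] = 6.098 + 28 = 34.1
Step 4: [HI] = 1/34.1 = 0.02933 M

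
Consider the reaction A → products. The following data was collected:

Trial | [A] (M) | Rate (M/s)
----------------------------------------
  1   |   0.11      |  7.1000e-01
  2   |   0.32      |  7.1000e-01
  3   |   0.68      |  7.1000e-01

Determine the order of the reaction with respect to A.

zeroth order (0)

Step 1: Compare trials - when concentration changes, rate stays constant.
Step 2: rate₂/rate₁ = 7.1000e-01/7.1000e-01 = 1
Step 3: [A]₂/[A]₁ = 0.32/0.11 = 2.909
Step 4: Since rate ratio ≈ (conc ratio)^0, the reaction is zeroth order.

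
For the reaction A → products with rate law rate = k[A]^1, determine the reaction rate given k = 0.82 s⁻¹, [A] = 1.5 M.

1.23 M/s

Step 1: Identify the rate law: rate = k[A]^1
Step 2: Substitute values: rate = 0.82 × (1.5)^1
Step 3: Calculate: rate = 0.82 × 1.5 = 1.23 M/s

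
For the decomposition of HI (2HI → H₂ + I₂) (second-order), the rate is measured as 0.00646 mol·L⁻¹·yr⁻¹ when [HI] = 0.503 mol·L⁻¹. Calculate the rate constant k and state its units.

0.02553 (mol·L⁻¹)⁻¹·yr⁻¹

Step 1: rate = k[HI]^2, so k = rate / [HI]^2.
Step 2: k = 0.00646 / (0.503)^2 = 0.00646 / 0.253.
Step 3: k = 0.02553 (mol·L⁻¹)⁻¹·yr⁻¹.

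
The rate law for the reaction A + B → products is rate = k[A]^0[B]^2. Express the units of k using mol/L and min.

(mol/L)⁻¹·min⁻¹

Step 1: Overall order = 0 + 2 = 2.
Step 2: rate has units mol/L·min⁻¹; [A]^0[B]^2 has units (mol/L)^2.
Step 3: k = rate/([A]^0[B]^2), so units of k = (mol/L)^(1-2)·min⁻¹ = (mol/L)⁻¹·min⁻¹.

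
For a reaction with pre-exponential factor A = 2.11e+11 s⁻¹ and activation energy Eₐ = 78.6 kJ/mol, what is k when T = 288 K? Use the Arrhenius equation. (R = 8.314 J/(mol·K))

1.17e-03 s⁻¹

Step 1: Use the Arrhenius equation: k = A × exp(-Eₐ/RT)
Step 2: Convert Eₐ to J/mol: 78.6 kJ/mol = 78600 J/mol
Step 3: Calculate the exponent: -Eₐ/(RT) = -78600/(8.314 × 288) = -32.82616
Step 4: k = 2.11e+11 × exp(-32.82616)
Step 5: k = 2.11e+11 × 5.54345e-15 = 1.1697e-03 s⁻¹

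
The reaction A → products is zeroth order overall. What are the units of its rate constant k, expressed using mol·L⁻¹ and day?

mol·L⁻¹·day⁻¹

Step 1: For overall order n, rate = k × (concentration)^n.
Step 2: Rate has units mol·L⁻¹·day⁻¹; concentration term has units (mol·L⁻¹)^0.
Step 3: k = rate / (concentration)^n, so units of k = (mol·L⁻¹)^(1-0)·day⁻¹ = mol·L⁻¹·day⁻¹.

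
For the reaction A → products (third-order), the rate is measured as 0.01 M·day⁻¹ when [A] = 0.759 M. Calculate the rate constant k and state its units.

0.02287 M⁻²·day⁻¹

Step 1: rate = k[A]^3, so k = rate / [A]^3.
Step 2: k = 0.01 / (0.759)^3 = 0.01 / 0.4372.
Step 3: k = 0.02287 M⁻²·day⁻¹.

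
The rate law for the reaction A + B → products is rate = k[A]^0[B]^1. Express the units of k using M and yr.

yr⁻¹

Step 1: Overall order = 0 + 1 = 1.
Step 2: rate has units M·yr⁻¹; [A]^0[B]^1 has units M^1.
Step 3: k = rate/([A]^0[B]^1), so units of k = M^(1-1)·yr⁻¹ = yr⁻¹.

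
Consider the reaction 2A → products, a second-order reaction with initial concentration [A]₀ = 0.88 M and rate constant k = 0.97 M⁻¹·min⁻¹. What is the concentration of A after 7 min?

0.1262 M

Step 1: For a second-order reaction: 1/[A] = 1/[A]₀ + kt
Step 2: 1/[A] = 1/0.88 + 0.97 × 7
Step 3: 1/[A] = 1.136 + 6.79 = 7.926
Step 4: [A] = 1/7.926 = 0.1262 M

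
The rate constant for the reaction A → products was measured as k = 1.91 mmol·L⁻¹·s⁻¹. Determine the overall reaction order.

zeroth order (0)

Step 1: The units of k for an nth-order reaction are (concentration)^(1-n)·(time)⁻¹.
Step 2: Here k has units mmol·L⁻¹·s⁻¹, so the concentration exponent is 1.
Step 3: 1 - n = 1 ⇒ n = 0. The reaction is zeroth order.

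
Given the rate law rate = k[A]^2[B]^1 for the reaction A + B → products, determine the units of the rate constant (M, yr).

M⁻²·yr⁻¹

Step 1: Overall order = 2 + 1 = 3.
Step 2: rate has units M·yr⁻¹; [A]^2[B]^1 has units M^3.
Step 3: k = rate/([A]^2[B]^1), so units of k = M^(1-3)·yr⁻¹ = M⁻²·yr⁻¹.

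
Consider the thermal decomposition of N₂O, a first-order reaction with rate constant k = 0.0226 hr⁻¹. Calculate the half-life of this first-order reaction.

30.67 hr

Step 1: For a first-order reaction, t₁/₂ = ln(2)/k
Step 2: t₁/₂ = ln(2)/0.0226
Step 3: t₁/₂ = 0.6931/0.0226 = 30.67 hr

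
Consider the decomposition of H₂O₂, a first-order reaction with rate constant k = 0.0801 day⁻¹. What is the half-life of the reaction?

8.654 day

Step 1: For a first-order reaction, t₁/₂ = ln(2)/k
Step 2: t₁/₂ = ln(2)/0.0801
Step 3: t₁/₂ = 0.6931/0.0801 = 8.654 day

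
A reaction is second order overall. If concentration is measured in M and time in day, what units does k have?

M⁻¹·day⁻¹

Step 1: For overall order n, rate = k × (concentration)^n.
Step 2: Rate has units M·day⁻¹; concentration term has units M^2.
Step 3: k = rate / (concentration)^n, so units of k = M^(1-2)·day⁻¹ = M⁻¹·day⁻¹.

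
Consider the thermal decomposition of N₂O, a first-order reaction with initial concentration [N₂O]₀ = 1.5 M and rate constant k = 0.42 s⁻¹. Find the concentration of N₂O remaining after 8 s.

0.0521 M

Step 1: For a first-order reaction: [N₂O] = [N₂O]₀ × e^(-kt)
Step 2: [N₂O] = 1.5 × e^(-0.42 × 8)
Step 3: [N₂O] = 1.5 × e^(-3.36)
Step 4: [N₂O] = 1.5 × 0.0347353 = 0.0521 M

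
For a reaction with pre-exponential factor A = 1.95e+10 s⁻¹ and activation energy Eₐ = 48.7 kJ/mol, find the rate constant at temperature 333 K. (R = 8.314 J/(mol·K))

4.47e+02 s⁻¹

Step 1: Use the Arrhenius equation: k = A × exp(-Eₐ/RT)
Step 2: Convert Eₐ to J/mol: 48.7 kJ/mol = 48700 J/mol
Step 3: Calculate the exponent: -Eₐ/(RT) = -48700/(8.314 × 333) = -17.59036
Step 4: k = 1.95e+10 × exp(-17.59036)
Step 5: k = 1.95e+10 × 2.29405e-08 = 4.4734e+02 s⁻¹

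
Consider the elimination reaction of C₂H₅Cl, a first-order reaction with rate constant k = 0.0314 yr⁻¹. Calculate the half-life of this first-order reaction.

22.07 yr

Step 1: For a first-order reaction, t₁/₂ = ln(2)/k
Step 2: t₁/₂ = ln(2)/0.0314
Step 3: t₁/₂ = 0.6931/0.0314 = 22.07 yr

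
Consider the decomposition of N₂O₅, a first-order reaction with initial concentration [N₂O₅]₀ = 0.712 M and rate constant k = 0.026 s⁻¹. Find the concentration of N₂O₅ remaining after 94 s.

0.06181 M

Step 1: For a first-order reaction: [N₂O₅] = [N₂O₅]₀ × e^(-kt)
Step 2: [N₂O₅] = 0.712 × e^(-0.026 × 94)
Step 3: [N₂O₅] = 0.712 × e^(-2.444)
Step 4: [N₂O₅] = 0.712 × 0.0868129 = 0.06181 M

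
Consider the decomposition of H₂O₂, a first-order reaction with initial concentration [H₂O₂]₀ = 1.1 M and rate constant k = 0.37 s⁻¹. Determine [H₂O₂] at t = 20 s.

0.0006724 M

Step 1: For a first-order reaction: [H₂O₂] = [H₂O₂]₀ × e^(-kt)
Step 2: [H₂O₂] = 1.1 × e^(-0.37 × 20)
Step 3: [H₂O₂] = 1.1 × e^(-7.4)
Step 4: [H₂O₂] = 1.1 × 0.000611253 = 0.0006724 M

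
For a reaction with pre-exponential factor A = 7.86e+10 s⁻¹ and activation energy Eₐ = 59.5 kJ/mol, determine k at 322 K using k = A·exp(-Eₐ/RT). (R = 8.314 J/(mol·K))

1.75e+01 s⁻¹

Step 1: Use the Arrhenius equation: k = A × exp(-Eₐ/RT)
Step 2: Convert Eₐ to J/mol: 59.5 kJ/mol = 59500 J/mol
Step 3: Calculate the exponent: -Eₐ/(RT) = -59500/(8.314 × 322) = -22.22548
Step 4: k = 7.86e+10 × exp(-22.22548)
Step 5: k = 7.86e+10 × 2.22637e-10 = 1.7499e+01 s⁻¹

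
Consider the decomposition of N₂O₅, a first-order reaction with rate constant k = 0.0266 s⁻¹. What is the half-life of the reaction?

26.06 s

Step 1: For a first-order reaction, t₁/₂ = ln(2)/k
Step 2: t₁/₂ = ln(2)/0.0266
Step 3: t₁/₂ = 0.6931/0.0266 = 26.06 s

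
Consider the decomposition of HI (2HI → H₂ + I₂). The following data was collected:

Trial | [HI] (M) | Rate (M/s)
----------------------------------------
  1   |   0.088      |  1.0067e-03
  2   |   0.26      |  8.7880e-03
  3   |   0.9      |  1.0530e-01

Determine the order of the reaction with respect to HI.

second order (2)

Step 1: Compare trials to find order n where rate₂/rate₁ = ([HI]₂/[HI]₁)^n
Step 2: rate₂/rate₁ = 8.7880e-03/1.0067e-03 = 8.729
Step 3: [HI]₂/[HI]₁ = 0.26/0.088 = 2.955
Step 4: n = ln(8.729)/ln(2.955) = 2.00 ≈ 2
Step 5: The reaction is second order in HI.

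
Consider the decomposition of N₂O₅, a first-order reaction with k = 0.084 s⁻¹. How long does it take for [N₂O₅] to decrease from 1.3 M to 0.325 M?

16.5 s

Step 1: For first-order: t = ln([N₂O₅]₀/[N₂O₅])/k
Step 2: t = ln(1.3/0.325)/0.084
Step 3: t = ln(4)/0.084
Step 4: t = 1.386/0.084 = 16.5 s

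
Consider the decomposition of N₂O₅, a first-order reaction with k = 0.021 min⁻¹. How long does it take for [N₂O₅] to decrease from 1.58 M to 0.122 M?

122 min

Step 1: For first-order: t = ln([N₂O₅]₀/[N₂O₅])/k
Step 2: t = ln(1.58/0.122)/0.021
Step 3: t = ln(12.95)/0.021
Step 4: t = 2.561/0.021 = 122 min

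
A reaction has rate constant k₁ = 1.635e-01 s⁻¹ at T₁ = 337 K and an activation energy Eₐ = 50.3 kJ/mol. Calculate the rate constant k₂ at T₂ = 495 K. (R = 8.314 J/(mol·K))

5.037e+01 s⁻¹

Step 1: Use the two-temperature Arrhenius form: ln(k₂/k₁) = -Eₐ/R × (1/T₂ - 1/T₁)
Step 2: Convert Eₐ to J/mol: 50.3 kJ/mol = 50300 J/mol
Step 3: 1/T₂ - 1/T₁ = 1/495 - 1/337 = -9.471570e-04 K⁻¹
Step 4: ln(k₂/k₁) = -50300/8.314 × -9.471570e-04 = 5.73033
Step 5: k₂ = k₁ × exp(5.73033) = 1.635e-01 × 3.08071e+02 = 5.037e+01 s⁻¹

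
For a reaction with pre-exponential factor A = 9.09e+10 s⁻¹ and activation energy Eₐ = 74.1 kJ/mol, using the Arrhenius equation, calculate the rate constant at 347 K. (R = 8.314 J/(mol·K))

6.36e-01 s⁻¹

Step 1: Use the Arrhenius equation: k = A × exp(-Eₐ/RT)
Step 2: Convert Eₐ to J/mol: 74.1 kJ/mol = 74100 J/mol
Step 3: Calculate the exponent: -Eₐ/(RT) = -74100/(8.314 × 347) = -25.68495
Step 4: k = 9.09e+10 × exp(-25.68495)
Step 5: k = 9.09e+10 × 7.00113e-12 = 6.3640e-01 s⁻¹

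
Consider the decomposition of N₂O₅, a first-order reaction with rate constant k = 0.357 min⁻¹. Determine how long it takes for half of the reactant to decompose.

1.942 min

Step 1: For a first-order reaction, t₁/₂ = ln(2)/k
Step 2: t₁/₂ = ln(2)/0.357
Step 3: t₁/₂ = 0.6931/0.357 = 1.942 min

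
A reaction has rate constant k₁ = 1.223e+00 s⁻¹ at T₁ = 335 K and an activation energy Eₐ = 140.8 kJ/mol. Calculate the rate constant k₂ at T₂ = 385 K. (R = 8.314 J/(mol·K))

8.684e+02 s⁻¹

Step 1: Use the two-temperature Arrhenius form: ln(k₂/k₁) = -Eₐ/R × (1/T₂ - 1/T₁)
Step 2: Convert Eₐ to J/mol: 140.8 kJ/mol = 140800 J/mol
Step 3: 1/T₂ - 1/T₁ = 1/385 - 1/335 = -3.876720e-04 K⁻¹
Step 4: ln(k₂/k₁) = -140800/8.314 × -3.876720e-04 = 6.56534
Step 5: k₂ = k₁ × exp(6.56534) = 1.223e+00 × 7.10053e+02 = 8.684e+02 s⁻¹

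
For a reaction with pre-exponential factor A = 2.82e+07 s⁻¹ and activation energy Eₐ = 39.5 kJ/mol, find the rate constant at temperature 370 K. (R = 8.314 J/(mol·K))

7.48e+01 s⁻¹

Step 1: Use the Arrhenius equation: k = A × exp(-Eₐ/RT)
Step 2: Convert Eₐ to J/mol: 39.5 kJ/mol = 39500 J/mol
Step 3: Calculate the exponent: -Eₐ/(RT) = -39500/(8.314 × 370) = -12.84060
Step 4: k = 2.82e+07 × exp(-12.84060)
Step 5: k = 2.82e+07 × 2.65093e-06 = 7.4756e+01 s⁻¹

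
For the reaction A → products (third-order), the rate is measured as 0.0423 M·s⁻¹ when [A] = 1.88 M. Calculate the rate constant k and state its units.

0.006366 M⁻²·s⁻¹

Step 1: rate = k[A]^3, so k = rate / [A]^3.
Step 2: k = 0.0423 / (1.88)^3 = 0.0423 / 6.645.
Step 3: k = 0.006366 M⁻²·s⁻¹.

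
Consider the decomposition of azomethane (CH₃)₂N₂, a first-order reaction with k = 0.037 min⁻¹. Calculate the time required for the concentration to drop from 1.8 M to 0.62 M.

28.81 min

Step 1: For first-order: t = ln([azomethane]₀/[azomethane])/k
Step 2: t = ln(1.8/0.62)/0.037
Step 3: t = ln(2.903)/0.037
Step 4: t = 1.066/0.037 = 28.81 min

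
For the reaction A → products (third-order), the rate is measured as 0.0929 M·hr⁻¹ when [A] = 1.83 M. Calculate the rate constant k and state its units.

0.01516 M⁻²·hr⁻¹

Step 1: rate = k[A]^3, so k = rate / [A]^3.
Step 2: k = 0.0929 / (1.83)^3 = 0.0929 / 6.128.
Step 3: k = 0.01516 M⁻²·hr⁻¹.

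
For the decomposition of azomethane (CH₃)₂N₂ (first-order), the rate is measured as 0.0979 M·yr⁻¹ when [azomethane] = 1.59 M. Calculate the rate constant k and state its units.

0.06157 yr⁻¹

Step 1: rate = k[azomethane]^1, so k = rate / [azomethane]^1.
Step 2: k = 0.0979 / (1.59)^1 = 0.0979 / 1.59.
Step 3: k = 0.06157 yr⁻¹.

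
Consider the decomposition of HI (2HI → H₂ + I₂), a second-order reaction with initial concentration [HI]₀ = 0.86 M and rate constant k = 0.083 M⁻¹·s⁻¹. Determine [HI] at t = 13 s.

0.4461 M

Step 1: For a second-order reaction: 1/[HI] = 1/[HI]₀ + kt
Step 2: 1/[HI] = 1/0.86 + 0.083 × 13
Step 3: 1/[HI] = 1.163 + 1.079 = 2.242
Step 4: [HI] = 1/2.242 = 0.4461 M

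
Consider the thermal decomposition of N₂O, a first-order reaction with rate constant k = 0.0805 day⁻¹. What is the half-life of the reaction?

8.611 day

Step 1: For a first-order reaction, t₁/₂ = ln(2)/k
Step 2: t₁/₂ = ln(2)/0.0805
Step 3: t₁/₂ = 0.6931/0.0805 = 8.611 day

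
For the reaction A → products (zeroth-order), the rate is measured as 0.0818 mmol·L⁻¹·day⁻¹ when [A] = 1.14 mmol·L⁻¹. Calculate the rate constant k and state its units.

0.0818 mmol·L⁻¹·day⁻¹

Step 1: For a zeroth-order reaction, rate = k (independent of concentration).
Step 2: k = rate = 0.0818 mmol·L⁻¹·day⁻¹.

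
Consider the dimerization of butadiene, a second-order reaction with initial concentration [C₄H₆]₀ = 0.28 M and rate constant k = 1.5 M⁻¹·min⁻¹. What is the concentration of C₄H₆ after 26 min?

0.02349 M

Step 1: For a second-order reaction: 1/[C₄H₆] = 1/[C₄H₆]₀ + kt
Step 2: 1/[C₄H₆] = 1/0.28 + 1.5 × 26
Step 3: 1/[C₄H₆] = 3.571 + 39 = 42.57
Step 4: [C₄H₆] = 1/42.57 = 0.02349 M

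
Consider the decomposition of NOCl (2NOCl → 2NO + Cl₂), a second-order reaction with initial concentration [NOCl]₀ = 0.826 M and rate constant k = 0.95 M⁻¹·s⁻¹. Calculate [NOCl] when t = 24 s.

0.04165 M

Step 1: For a second-order reaction: 1/[NOCl] = 1/[NOCl]₀ + kt
Step 2: 1/[NOCl] = 1/0.826 + 0.95 × 24
Step 3: 1/[NOCl] = 1.211 + 22.8 = 24.01
Step 4: [NOCl] = 1/24.01 = 0.04165 M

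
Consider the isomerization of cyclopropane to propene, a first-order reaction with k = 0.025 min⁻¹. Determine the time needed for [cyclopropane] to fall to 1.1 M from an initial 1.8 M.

19.7 min

Step 1: For first-order: t = ln([cyclopropane]₀/[cyclopropane])/k
Step 2: t = ln(1.8/1.1)/0.025
Step 3: t = ln(1.636)/0.025
Step 4: t = 0.4925/0.025 = 19.7 min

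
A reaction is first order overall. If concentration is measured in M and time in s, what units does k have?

s⁻¹

Step 1: For overall order n, rate = k × (concentration)^n.
Step 2: Rate has units M·s⁻¹; concentration term has units M^1.
Step 3: k = rate / (concentration)^n, so units of k = M^(1-1)·s⁻¹ = s⁻¹.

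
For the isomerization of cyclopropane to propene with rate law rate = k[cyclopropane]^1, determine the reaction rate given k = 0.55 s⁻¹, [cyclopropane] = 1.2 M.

0.66 M/s

Step 1: Identify the rate law: rate = k[cyclopropane]^1
Step 2: Substitute values: rate = 0.55 × (1.2)^1
Step 3: Calculate: rate = 0.55 × 1.2 = 0.66 M/s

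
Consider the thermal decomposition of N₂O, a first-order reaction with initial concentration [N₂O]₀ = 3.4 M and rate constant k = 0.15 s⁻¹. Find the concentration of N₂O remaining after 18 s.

0.2285 M

Step 1: For a first-order reaction: [N₂O] = [N₂O]₀ × e^(-kt)
Step 2: [N₂O] = 3.4 × e^(-0.15 × 18)
Step 3: [N₂O] = 3.4 × e^(-2.7)
Step 4: [N₂O] = 3.4 × 0.0672055 = 0.2285 M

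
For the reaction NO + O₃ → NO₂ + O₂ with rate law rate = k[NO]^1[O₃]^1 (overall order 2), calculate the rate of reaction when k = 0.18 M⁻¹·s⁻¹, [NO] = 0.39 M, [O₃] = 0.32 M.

0.02246 M/s

Step 1: The rate law is rate = k[NO]^1[O₃]^1, overall order = 1+1 = 2
Step 2: Substitute values: rate = 0.18 × (0.39)^1 × (0.32)^1
Step 3: rate = 0.18 × 0.39 × 0.32 = 0.022464 M/s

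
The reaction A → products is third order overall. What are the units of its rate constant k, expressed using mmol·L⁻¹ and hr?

(mmol·L⁻¹)⁻²·hr⁻¹

Step 1: For overall order n, rate = k × (concentration)^n.
Step 2: Rate has units mmol·L⁻¹·hr⁻¹; concentration term has units (mmol·L⁻¹)^3.
Step 3: k = rate / (concentration)^n, so units of k = (mmol·L⁻¹)^(1-3)·hr⁻¹ = (mmol·L⁻¹)⁻²·hr⁻¹.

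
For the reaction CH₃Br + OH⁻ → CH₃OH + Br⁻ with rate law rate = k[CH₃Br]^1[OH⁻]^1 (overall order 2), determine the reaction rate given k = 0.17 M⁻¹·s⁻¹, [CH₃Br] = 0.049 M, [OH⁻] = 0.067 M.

0.0005581 M/s

Step 1: The rate law is rate = k[CH₃Br]^1[OH⁻]^1, overall order = 1+1 = 2
Step 2: Substitute values: rate = 0.17 × (0.049)^1 × (0.067)^1
Step 3: rate = 0.17 × 0.049 × 0.067 = 0.00055811 M/s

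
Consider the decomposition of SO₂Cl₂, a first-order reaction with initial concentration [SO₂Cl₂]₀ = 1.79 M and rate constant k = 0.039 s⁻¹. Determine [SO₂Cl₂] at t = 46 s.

0.2977 M

Step 1: For a first-order reaction: [SO₂Cl₂] = [SO₂Cl₂]₀ × e^(-kt)
Step 2: [SO₂Cl₂] = 1.79 × e^(-0.039 × 46)
Step 3: [SO₂Cl₂] = 1.79 × e^(-1.794)
Step 4: [SO₂Cl₂] = 1.79 × 0.166294 = 0.2977 M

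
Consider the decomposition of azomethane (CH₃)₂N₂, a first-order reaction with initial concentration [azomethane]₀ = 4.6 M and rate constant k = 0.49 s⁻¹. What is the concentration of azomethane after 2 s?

1.726 M

Step 1: For a first-order reaction: [azomethane] = [azomethane]₀ × e^(-kt)
Step 2: [azomethane] = 4.6 × e^(-0.49 × 2)
Step 3: [azomethane] = 4.6 × e^(-0.98)
Step 4: [azomethane] = 4.6 × 0.375311 = 1.726 M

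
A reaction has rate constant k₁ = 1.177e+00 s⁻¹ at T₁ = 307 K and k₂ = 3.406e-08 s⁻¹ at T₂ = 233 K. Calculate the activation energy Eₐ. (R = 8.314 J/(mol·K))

139.5 kJ/mol

Step 1: Use the two-temperature Arrhenius form: ln(k₂/k₁) = -Eₐ/R × (1/T₂ - 1/T₁)
Step 2: ln(k₂/k₁) = ln(3.406e-08/1.177e+00) = ln(2.8938e-08) = -17.3581
Step 3: 1/T₂ - 1/T₁ = 1/233 - 1/307 = 1.034517e-03 K⁻¹
Step 4: Eₐ = -R × ln(k₂/k₁) / (1/T₂ - 1/T₁) = -8.314 × -17.3581 / 1.034517e-03
Step 5: Eₐ = 1.3950e+05 J/mol = 139.5 kJ/mol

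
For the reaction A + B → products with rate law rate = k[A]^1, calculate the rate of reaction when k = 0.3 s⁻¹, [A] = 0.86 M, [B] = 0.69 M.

0.258 M/s

Step 1: The rate law is rate = k[A]^1
Step 2: Note that the rate does not depend on [B] (zero order in B).
Step 3: rate = 0.3 × (0.86)^1 = 0.258 M/s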